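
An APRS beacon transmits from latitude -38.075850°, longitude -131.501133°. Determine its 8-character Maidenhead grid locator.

Shift to the Maidenhead origin (180°W, 90°S): lon 48.49887, lat 51.92415.
Field: lon ⌊48.49887/20⌋ = 2 → C; lat ⌊51.92415/10⌋ = 5 → F.
Square: lon ⌊8.49887/2⌋ = 4; lat ⌊1.92415/1⌋ = 1.
Subsquare: lon ⌊0.49887/0.0833333⌋ = 5 → f; lat ⌊0.92415/0.0416667⌋ = 22 → w.
Extended square: lon ⌊0.08220/0.00833333⌋ = 9; lat ⌊0.00748/0.00416667⌋ = 1.

CF41fw91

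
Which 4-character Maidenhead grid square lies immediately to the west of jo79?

JO69

Longitude square 7; −1 → 6.
The latitude characters are unchanged.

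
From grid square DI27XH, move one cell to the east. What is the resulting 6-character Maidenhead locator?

Longitude subsquare x = 23; +1 → 24, wraps to 0 = a, carry into square.
Longitude square 2; +1 → 3.
The latitude characters are unchanged.

DI37ah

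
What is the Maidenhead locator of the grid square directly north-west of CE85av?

CE75xw

Longitude subsquare a = 0; −1 → -1, wraps to 23 = x, carry into square.
Longitude square 8; −1 → 7.
Latitude subsquare v = 21; +1 → 22 = w.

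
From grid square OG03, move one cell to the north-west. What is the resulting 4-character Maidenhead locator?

NG94

Longitude square 0; −1 → -1, wraps to 9, carry into field.
Longitude field O = 14; −1 → 13 = N.
Latitude square 3; +1 → 4.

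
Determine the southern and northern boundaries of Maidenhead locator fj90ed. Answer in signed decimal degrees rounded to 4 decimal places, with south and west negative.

Field F=5, J=9: +5·20° lon, +9·10° lat → SW at lon -80°, lat 0°.
Square 9, 0: +9·2° lon, +0·1° lat → SW at lon -62°, lat 0°.
Subsquare e=4, d=3: +4·0.0833333° lon, +3·0.0416667° lat → SW at lon -61.6667°, lat 0.125°.
Cell spans 0.0833333° lon × 0.0416667° lat.
south 0.1250, north 0.1667.

0.1250, 0.1667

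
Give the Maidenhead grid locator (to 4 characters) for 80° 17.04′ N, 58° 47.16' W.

GR00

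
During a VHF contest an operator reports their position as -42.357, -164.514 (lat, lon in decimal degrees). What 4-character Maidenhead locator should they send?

AE77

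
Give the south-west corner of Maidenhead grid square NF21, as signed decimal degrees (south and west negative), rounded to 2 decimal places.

-39.00, 84.00

Field N=13, F=5: +13·20° lon, +5·10° lat → SW at lon 80°, lat -40°.
Square 2, 1: +2·2° lon, +1·1° lat → SW at lon 84°, lat -39°.
latitude -39.00, longitude 84.00.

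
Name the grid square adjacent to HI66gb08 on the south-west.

HI66fb97

Longitude extended square 0; −1 → -1, wraps to 9, carry into subsquare.
Longitude subsquare g = 6; −1 → 5 = f.
Latitude extended square 8; −1 → 7.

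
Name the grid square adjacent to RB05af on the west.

QB95xf

Longitude subsquare a = 0; −1 → -1, wraps to 23 = x, carry into square.
Longitude square 0; −1 → -1, wraps to 9, carry into field.
Longitude field R = 17; −1 → 16 = Q.
The latitude characters are unchanged.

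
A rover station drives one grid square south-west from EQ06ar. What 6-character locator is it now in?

DQ96xq

Longitude subsquare a = 0; −1 → -1, wraps to 23 = x, carry into square.
Longitude square 0; −1 → -1, wraps to 9, carry into field.
Longitude field E = 4; −1 → 3 = D.
Latitude subsquare r = 17; −1 → 16 = q.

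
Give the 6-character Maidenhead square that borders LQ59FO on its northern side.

Latitude subsquare o = 14; +1 → 15 = p.
The longitude characters are unchanged.

LQ59fp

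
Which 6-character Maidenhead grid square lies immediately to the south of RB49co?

RB49cn

Latitude subsquare o = 14; −1 → 13 = n.
The longitude characters are unchanged.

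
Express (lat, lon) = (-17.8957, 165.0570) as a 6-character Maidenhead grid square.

Offset from 180°W / 90°S: lon 345.0570°, lat 72.1043°.
Field: 345.0570/20 → 17 → R, 72.1043/10 → 7 → H; chars RH.
Square: 5.0570/2 → 2, 2.1043/1 → 2; chars 22.
Subsquare: 1.0570/0.0833333 → 12 → m, 0.1043/0.0416667 → 2 → c; chars mc.

RH22mc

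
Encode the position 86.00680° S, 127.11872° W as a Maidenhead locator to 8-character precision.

Add 180° to longitude and 90° to latitude: 52.88128, 3.99320.
Field (20°×10°, letters A–R): lon ⌊52.88128/20⌋ = 2 → C; lat ⌊3.99320/10⌋ = 0 → A.
Square (2°×1°, digits 0–9): lon ⌊12.88128/2⌋ = 6; lat ⌊3.99320/1⌋ = 3.
Subsquare (5′×2.5′, letters a–x): lon ⌊0.88128/0.0833333⌋ = 10 → k; lat ⌊0.99320/0.0416667⌋ = 23 → x.
Extended square (30″×15″, digits 0–9): lon ⌊0.04795/0.00833333⌋ = 5; lat ⌊0.03487/0.00416667⌋ = 8.

CA63kx58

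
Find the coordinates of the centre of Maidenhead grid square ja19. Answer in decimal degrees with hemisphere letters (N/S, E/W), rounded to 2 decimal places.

Field J=9, A=0: +9·20° lon, +0·10° lat → SW at lon 0°, lat -90°.
Square 1, 9: +1·2° lon, +9·1° lat → SW at lon 2°, lat -81°.
Cell spans 2° lon × 1° lat. Centre is SW corner plus half of each.
latitude 80.50° S, longitude 3.00° E.

80.50° S, 3.00° E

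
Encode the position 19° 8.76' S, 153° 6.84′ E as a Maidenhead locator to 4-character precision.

Shift to the Maidenhead origin (180°W, 90°S): lon 333.11, lat 70.85.
Field: lon ⌊333.11/20⌋ = 16 → Q; lat ⌊70.85/10⌋ = 7 → H.
Square: lon ⌊13.11/2⌋ = 6; lat ⌊0.85/1⌋ = 0.

QH60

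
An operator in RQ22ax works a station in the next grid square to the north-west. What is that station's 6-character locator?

Longitude subsquare a = 0; −1 → -1, wraps to 23 = x, carry into square.
Longitude square 2; −1 → 1.
Latitude subsquare x = 23; +1 → 24, wraps to 0 = a, carry into square.
Latitude square 2; +1 → 3.

RQ13xa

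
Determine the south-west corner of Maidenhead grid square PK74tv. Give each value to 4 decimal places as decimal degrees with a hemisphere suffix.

14.8750° N, 135.5833° E

Field P=15, K=10: +15·20° lon, +10·10° lat → SW at lon 120°, lat 10°.
Square 7, 4: +7·2° lon, +4·1° lat → SW at lon 134°, lat 14°.
Subsquare t=19, v=21: +19·0.0833333° lon, +21·0.0416667° lat → SW at lon 135.583°, lat 14.875°.
latitude 14.8750° N, longitude 135.5833° E.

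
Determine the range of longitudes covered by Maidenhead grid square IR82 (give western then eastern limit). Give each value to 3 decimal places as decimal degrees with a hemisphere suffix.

4.000° W, 2.000° W

Field I=8, R=17: +8·20° lon, +17·10° lat → SW at lon -20°, lat 80°.
Square 8, 2: +8·2° lon, +2·1° lat → SW at lon -4°, lat 82°.
Cell spans 2° lon × 1° lat.
west 4.000° W, east 2.000° W.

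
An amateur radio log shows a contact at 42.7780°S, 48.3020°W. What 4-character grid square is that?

GE57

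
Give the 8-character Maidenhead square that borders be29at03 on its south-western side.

Longitude extended square 0; −1 → -1, wraps to 9, carry into subsquare.
Longitude subsquare a = 0; −1 → -1, wraps to 23 = x, carry into square.
Longitude square 2; −1 → 1.
Latitude extended square 3; −1 → 2.

BE19xt92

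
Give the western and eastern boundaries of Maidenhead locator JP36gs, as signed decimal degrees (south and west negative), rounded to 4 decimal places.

6.5000, 6.5833

Field J=9, P=15: +9·20° lon, +15·10° lat → SW at lon 0°, lat 60°.
Square 3, 6: +3·2° lon, +6·1° lat → SW at lon 6°, lat 66°.
Subsquare g=6, s=18: +6·0.0833333° lon, +18·0.0416667° lat → SW at lon 6.5°, lat 66.75°.
Cell spans 0.0833333° lon × 0.0416667° lat.
west 6.5000, east 6.5833.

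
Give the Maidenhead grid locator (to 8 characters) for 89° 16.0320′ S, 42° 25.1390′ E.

LA10fr05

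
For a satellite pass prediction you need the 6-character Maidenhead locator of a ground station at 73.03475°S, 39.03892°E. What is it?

KB96mx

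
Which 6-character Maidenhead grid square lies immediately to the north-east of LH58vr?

LH58ws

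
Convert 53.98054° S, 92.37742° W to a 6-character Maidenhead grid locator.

ED36ta

Offset from 180°W / 90°S: lon 87.6226°, lat 36.0195°.
Field (20°×10°, letters A–R): 87.6226/20 → 4 → E, 36.0195/10 → 3 → D; chars ED.
Square (2°×1°, digits 0–9): 7.6226/2 → 3, 6.0195/1 → 6; chars 36.
Subsquare (5′×2.5′, letters a–x): 1.6226/0.0833333 → 19 → t, 0.0195/0.0416667 → 0 → a; chars ta.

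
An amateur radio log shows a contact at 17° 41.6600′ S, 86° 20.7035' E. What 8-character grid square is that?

Offset from 180°W / 90°S: lon 266.34506°, lat 72.30567°.
Field: 266.34506/20 → 13 → N, 72.30567/10 → 7 → H; chars NH.
Square: 6.34506/2 → 3, 2.30567/1 → 2; chars 32.
Subsquare: 0.34506/0.0833333 → 4 → e, 0.30567/0.0416667 → 7 → h; chars eh.
Extended square: 0.01172/0.00833333 → 1, 0.01400/0.00416667 → 3; chars 13.

NH32eh13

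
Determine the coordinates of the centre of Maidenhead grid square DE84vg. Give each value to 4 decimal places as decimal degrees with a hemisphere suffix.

Field D=3, E=4: +3·20° lon, +4·10° lat → SW at lon -120°, lat -50°.
Square 8, 4: +8·2° lon, +4·1° lat → SW at lon -104°, lat -46°.
Subsquare v=21, g=6: +21·0.0833333° lon, +6·0.0416667° lat → SW at lon -102.25°, lat -45.75°.
Cell spans 0.0833333° lon × 0.0416667° lat. Centre is SW corner plus half of each.
latitude 45.7292° S, longitude 102.2083° W.

45.7292° S, 102.2083° W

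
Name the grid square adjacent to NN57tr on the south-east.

NN57uq

Longitude subsquare t = 19; +1 → 20 = u.
Latitude subsquare r = 17; −1 → 16 = q.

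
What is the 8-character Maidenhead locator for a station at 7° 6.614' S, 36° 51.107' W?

Add 180° to longitude and 90° to latitude: 143.14822, 82.88977.
Field (20°×10°, letters A–R): 143.14822/20 → 7 → H, 82.88977/10 → 8 → I; chars HI.
Square (2°×1°, digits 0–9): 3.14822/2 → 1, 2.88977/1 → 2; chars 12.
Subsquare (5′×2.5′, letters a–x): 1.14822/0.0833333 → 13 → n, 0.88977/0.0416667 → 21 → v; chars nv.
Extended square (30″×15″, digits 0–9): 0.06488/0.00833333 → 7, 0.01477/0.00416667 → 3; chars 73.

HI12nv73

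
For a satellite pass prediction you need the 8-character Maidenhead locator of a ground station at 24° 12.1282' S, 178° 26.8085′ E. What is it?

Shift to the Maidenhead origin (180°W, 90°S): lon 358.44681, lat 65.79786.
Field: 358.44681/20 → 17 → R, 65.79786/10 → 6 → G; chars RG.
Square: 18.44681/2 → 9, 5.79786/1 → 5; chars 95.
Subsquare: 0.44681/0.0833333 → 5 → f, 0.79786/0.0416667 → 19 → t; chars ft.
Extended square: 0.03014/0.00833333 → 3, 0.00620/0.00416667 → 1; chars 31.

RG95ft31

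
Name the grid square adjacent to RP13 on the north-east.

RP24

Longitude square 1; +1 → 2.
Latitude square 3; +1 → 4.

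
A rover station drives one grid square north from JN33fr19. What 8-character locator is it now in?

JN33fs10

Latitude extended square 9; +1 → 10, wraps to 0, carry into subsquare.
Latitude subsquare r = 17; +1 → 18 = s.
The longitude characters are unchanged.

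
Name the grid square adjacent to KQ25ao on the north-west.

KQ15xp

Longitude subsquare a = 0; −1 → -1, wraps to 23 = x, carry into square.
Longitude square 2; −1 → 1.
Latitude subsquare o = 14; +1 → 15 = p.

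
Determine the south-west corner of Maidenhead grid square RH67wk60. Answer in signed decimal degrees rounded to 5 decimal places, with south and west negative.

Field R=17, H=7: +17·20° lon, +7·10° lat → SW at lon 160°, lat -20°.
Square 6, 7: +6·2° lon, +7·1° lat → SW at lon 172°, lat -13°.
Subsquare w=22, k=10: +22·0.0833333° lon, +10·0.0416667° lat → SW at lon 173.833°, lat -12.5833°.
Extended square 6, 0: +6·0.00833333° lon, +0·0.00416667° lat → SW at lon 173.883°, lat -12.5833°.
latitude -12.58333, longitude 173.88333.

-12.58333, 173.88333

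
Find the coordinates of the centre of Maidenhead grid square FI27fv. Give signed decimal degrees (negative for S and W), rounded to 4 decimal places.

-2.1042, -75.5417

Field F=5, I=8: +5·20° lon, +8·10° lat → SW at lon -80°, lat -10°.
Square 2, 7: +2·2° lon, +7·1° lat → SW at lon -76°, lat -3°.
Subsquare f=5, v=21: +5·0.0833333° lon, +21·0.0416667° lat → SW at lon -75.5833°, lat -2.125°.
Cell spans 0.0833333° lon × 0.0416667° lat. Centre is SW corner plus half of each.
latitude -2.1042, longitude -75.5417.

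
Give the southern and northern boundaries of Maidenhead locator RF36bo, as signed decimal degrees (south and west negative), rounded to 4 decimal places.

-33.4167, -33.3750

Field R=17, F=5: +17·20° lon, +5·10° lat → SW at lon 160°, lat -40°.
Square 3, 6: +3·2° lon, +6·1° lat → SW at lon 166°, lat -34°.
Subsquare b=1, o=14: +1·0.0833333° lon, +14·0.0416667° lat → SW at lon 166.083°, lat -33.4167°.
Cell spans 0.0833333° lon × 0.0416667° lat.
south -33.4167, north -33.3750.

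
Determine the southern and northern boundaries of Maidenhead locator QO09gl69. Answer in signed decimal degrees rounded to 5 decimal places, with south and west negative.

59.49583, 59.50000

Field Q=16, O=14: +16·20° lon, +14·10° lat → SW at lon 140°, lat 50°.
Square 0, 9: +0·2° lon, +9·1° lat → SW at lon 140°, lat 59°.
Subsquare g=6, l=11: +6·0.0833333° lon, +11·0.0416667° lat → SW at lon 140.5°, lat 59.4583°.
Extended square 6, 9: +6·0.00833333° lon, +9·0.00416667° lat → SW at lon 140.55°, lat 59.4958°.
Cell spans 0.00833333° lon × 0.00416667° lat.
south 59.49583, north 59.50000.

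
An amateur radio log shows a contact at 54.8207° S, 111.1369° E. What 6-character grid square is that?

Shift to the Maidenhead origin (180°W, 90°S): lon 291.1369, lat 35.1793.
Field: lon ⌊291.1369/20⌋ = 14 → O; lat ⌊35.1793/10⌋ = 3 → D.
Square: lon ⌊11.1369/2⌋ = 5; lat ⌊5.1793/1⌋ = 5.
Subsquare: lon ⌊1.1369/0.0833333⌋ = 13 → n; lat ⌊0.1793/0.0416667⌋ = 4 → e.

OD55ne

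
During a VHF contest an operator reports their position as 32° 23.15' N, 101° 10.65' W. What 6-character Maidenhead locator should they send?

DM92jj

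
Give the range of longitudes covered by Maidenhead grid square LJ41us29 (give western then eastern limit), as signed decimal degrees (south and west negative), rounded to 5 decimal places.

Field L=11, J=9: +11·20° lon, +9·10° lat → SW at lon 40°, lat 0°.
Square 4, 1: +4·2° lon, +1·1° lat → SW at lon 48°, lat 1°.
Subsquare u=20, s=18: +20·0.0833333° lon, +18·0.0416667° lat → SW at lon 49.6667°, lat 1.75°.
Extended square 2, 9: +2·0.00833333° lon, +9·0.00416667° lat → SW at lon 49.6833°, lat 1.7875°.
Cell spans 0.00833333° lon × 0.00416667° lat.
west 49.68333, east 49.69167.

49.68333, 49.69167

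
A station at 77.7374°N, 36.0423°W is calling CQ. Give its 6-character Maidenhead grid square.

Offset from 180°W / 90°S: lon 143.9577°, lat 167.7374°.
Field (20°×10°, letters A–R): lon ⌊143.9577/20⌋ = 7 → H; lat ⌊167.7374/10⌋ = 16 → Q.
Square (2°×1°, digits 0–9): lon ⌊3.9577/2⌋ = 1; lat ⌊7.7374/1⌋ = 7.
Subsquare (5′×2.5′, letters a–x): lon ⌊1.9577/0.0833333⌋ = 23 → x; lat ⌊0.7374/0.0416667⌋ = 17 → r.

HQ17xr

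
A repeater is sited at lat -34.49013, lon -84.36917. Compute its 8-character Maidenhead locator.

Add 180° to longitude and 90° to latitude: 95.63083, 55.50987.
Field (20°×10°, letters A–R): 95.63083/20 → 4 → E, 55.50987/10 → 5 → F; chars EF.
Square (2°×1°, digits 0–9): 15.63083/2 → 7, 5.50987/1 → 5; chars 75.
Subsquare (5′×2.5′, letters a–x): 1.63083/0.0833333 → 19 → t, 0.50987/0.0416667 → 12 → m; chars tm.
Extended square (30″×15″, digits 0–9): 0.04750/0.00833333 → 5, 0.00987/0.00416667 → 2; chars 52.

EF75tm52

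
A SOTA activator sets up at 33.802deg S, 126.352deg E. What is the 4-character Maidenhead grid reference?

PF36

Offset from 180°W / 90°S: lon 306.35°, lat 56.20°.
Field: lon ⌊306.35/20⌋ = 15 → P; lat ⌊56.20/10⌋ = 5 → F.
Square: lon ⌊6.35/2⌋ = 3; lat ⌊6.20/1⌋ = 6.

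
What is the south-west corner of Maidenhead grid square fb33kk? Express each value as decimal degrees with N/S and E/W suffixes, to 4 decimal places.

Field F=5, B=1: +5·20° lon, +1·10° lat → SW at lon -80°, lat -80°.
Square 3, 3: +3·2° lon, +3·1° lat → SW at lon -74°, lat -77°.
Subsquare k=10, k=10: +10·0.0833333° lon, +10·0.0416667° lat → SW at lon -73.1667°, lat -76.5833°.
latitude 76.5833° S, longitude 73.1667° W.

76.5833° S, 73.1667° W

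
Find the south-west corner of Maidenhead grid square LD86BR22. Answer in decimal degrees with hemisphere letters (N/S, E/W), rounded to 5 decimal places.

Field L=11, D=3: +11·20° lon, +3·10° lat → SW at lon 40°, lat -60°.
Square 8, 6: +8·2° lon, +6·1° lat → SW at lon 56°, lat -54°.
Subsquare b=1, r=17: +1·0.0833333° lon, +17·0.0416667° lat → SW at lon 56.0833°, lat -53.2917°.
Extended square 2, 2: +2·0.00833333° lon, +2·0.00416667° lat → SW at lon 56.1°, lat -53.2833°.
latitude 53.28333° S, longitude 56.10000° E.

53.28333° S, 56.10000° E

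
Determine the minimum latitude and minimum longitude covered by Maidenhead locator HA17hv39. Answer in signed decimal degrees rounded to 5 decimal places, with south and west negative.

Field H=7, A=0: +7·20° lon, +0·10° lat → SW at lon -40°, lat -90°.
Square 1, 7: +1·2° lon, +7·1° lat → SW at lon -38°, lat -83°.
Subsquare h=7, v=21: +7·0.0833333° lon, +21·0.0416667° lat → SW at lon -37.4167°, lat -82.125°.
Extended square 3, 9: +3·0.00833333° lon, +9·0.00416667° lat → SW at lon -37.3917°, lat -82.0875°.
latitude -82.08750, longitude -37.39167.

-82.08750, -37.39167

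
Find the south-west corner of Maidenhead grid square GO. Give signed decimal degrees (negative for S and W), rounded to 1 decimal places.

50.0, -60.0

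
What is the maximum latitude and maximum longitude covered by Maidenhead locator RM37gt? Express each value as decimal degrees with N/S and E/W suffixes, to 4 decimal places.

Field R=17, M=12: +17·20° lon, +12·10° lat → SW at lon 160°, lat 30°.
Square 3, 7: +3·2° lon, +7·1° lat → SW at lon 166°, lat 37°.
Subsquare g=6, t=19: +6·0.0833333° lon, +19·0.0416667° lat → SW at lon 166.5°, lat 37.7917°.
Cell spans 0.0833333° lon × 0.0416667° lat. NE corner is SW corner plus one full cell.
latitude 37.8333° N, longitude 166.5833° E.

37.8333° N, 166.5833° E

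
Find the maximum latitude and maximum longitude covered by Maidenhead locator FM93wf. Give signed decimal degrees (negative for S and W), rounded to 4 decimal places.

Field F=5, M=12: +5·20° lon, +12·10° lat → SW at lon -80°, lat 30°.
Square 9, 3: +9·2° lon, +3·1° lat → SW at lon -62°, lat 33°.
Subsquare w=22, f=5: +22·0.0833333° lon, +5·0.0416667° lat → SW at lon -60.1667°, lat 33.2083°.
Cell spans 0.0833333° lon × 0.0416667° lat. NE corner is SW corner plus one full cell.
latitude 33.2500, longitude -60.0833.

33.2500, -60.0833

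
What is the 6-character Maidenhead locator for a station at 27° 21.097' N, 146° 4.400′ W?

Offset from 180°W / 90°S: lon 33.9267°, lat 117.3516°.
Field: 33.9267/20 → 1 → B, 117.3516/10 → 11 → L; chars BL.
Square: 13.9267/2 → 6, 7.3516/1 → 7; chars 67.
Subsquare: 1.9267/0.0833333 → 23 → x, 0.3516/0.0416667 → 8 → i; chars xi.

BL67xi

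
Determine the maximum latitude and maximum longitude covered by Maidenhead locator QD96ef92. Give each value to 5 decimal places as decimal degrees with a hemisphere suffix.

53.77917° S, 158.41667° E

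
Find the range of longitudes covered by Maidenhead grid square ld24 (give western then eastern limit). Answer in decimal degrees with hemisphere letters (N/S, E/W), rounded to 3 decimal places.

Field L=11, D=3: +11·20° lon, +3·10° lat → SW at lon 40°, lat -60°.
Square 2, 4: +2·2° lon, +4·1° lat → SW at lon 44°, lat -56°.
Cell spans 2° lon × 1° lat.
west 44.000° E, east 46.000° E.

44.000° E, 46.000° E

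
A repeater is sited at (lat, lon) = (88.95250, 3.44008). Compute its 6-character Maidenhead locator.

Offset from 180°W / 90°S: lon 183.4401°, lat 178.9525°.
Field: lon ⌊183.4401/20⌋ = 9 → J; lat ⌊178.9525/10⌋ = 17 → R.
Square: lon ⌊3.4401/2⌋ = 1; lat ⌊8.9525/1⌋ = 8.
Subsquare: lon ⌊1.4401/0.0833333⌋ = 17 → r; lat ⌊0.9525/0.0416667⌋ = 22 → w.

JR18rw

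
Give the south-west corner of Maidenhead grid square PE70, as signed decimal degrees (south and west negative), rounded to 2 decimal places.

-50.00, 134.00

Field P=15, E=4: +15·20° lon, +4·10° lat → SW at lon 120°, lat -50°.
Square 7, 0: +7·2° lon, +0·1° lat → SW at lon 134°, lat -50°.
latitude -50.00, longitude 134.00.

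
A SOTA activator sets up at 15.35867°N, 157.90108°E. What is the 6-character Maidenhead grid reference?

QK85wi

Shift to the Maidenhead origin (180°W, 90°S): lon 337.9011, lat 105.3587.
Field: 337.9011/20 → 16 → Q, 105.3587/10 → 10 → K; chars QK.
Square: 17.9011/2 → 8, 5.3587/1 → 5; chars 85.
Subsquare: 1.9011/0.0833333 → 22 → w, 0.3587/0.0416667 → 8 → i; chars wi.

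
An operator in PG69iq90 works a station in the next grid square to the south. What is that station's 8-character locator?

PG69ip99

Latitude extended square 0; −1 → -1, wraps to 9, carry into subsquare.
Latitude subsquare q = 16; −1 → 15 = p.
The longitude characters are unchanged.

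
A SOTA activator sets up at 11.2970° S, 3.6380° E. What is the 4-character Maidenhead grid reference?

Offset from 180°W / 90°S: lon 183.64°, lat 78.70°.
Field: lon ⌊183.64/20⌋ = 9 → J; lat ⌊78.70/10⌋ = 7 → H.
Square: lon ⌊3.64/2⌋ = 1; lat ⌊8.70/1⌋ = 8.

JH18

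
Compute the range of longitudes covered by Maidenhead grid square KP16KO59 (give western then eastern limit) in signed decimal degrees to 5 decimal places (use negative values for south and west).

Field K=10, P=15: +10·20° lon, +15·10° lat → SW at lon 20°, lat 60°.
Square 1, 6: +1·2° lon, +6·1° lat → SW at lon 22°, lat 66°.
Subsquare k=10, o=14: +10·0.0833333° lon, +14·0.0416667° lat → SW at lon 22.8333°, lat 66.5833°.
Extended square 5, 9: +5·0.00833333° lon, +9·0.00416667° lat → SW at lon 22.875°, lat 66.6208°.
Cell spans 0.00833333° lon × 0.00416667° lat.
west 22.87500, east 22.88333.

22.87500, 22.88333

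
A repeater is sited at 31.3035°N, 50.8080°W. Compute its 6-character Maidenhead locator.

GM41oh

Offset from 180°W / 90°S: lon 129.1920°, lat 121.3035°.
Field: lon ⌊129.1920/20⌋ = 6 → G; lat ⌊121.3035/10⌋ = 12 → M.
Square: lon ⌊9.1920/2⌋ = 4; lat ⌊1.3035/1⌋ = 1.
Subsquare: lon ⌊1.1920/0.0833333⌋ = 14 → o; lat ⌊0.3035/0.0416667⌋ = 7 → h.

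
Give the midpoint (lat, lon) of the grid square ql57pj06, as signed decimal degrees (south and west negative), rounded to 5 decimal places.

27.40208, 151.25417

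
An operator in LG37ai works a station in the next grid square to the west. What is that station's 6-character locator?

LG27xi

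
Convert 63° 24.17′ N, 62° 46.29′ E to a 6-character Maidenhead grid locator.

Offset from 180°W / 90°S: lon 242.7715°, lat 153.4028°.
Field: lon ⌊242.7715/20⌋ = 12 → M; lat ⌊153.4028/10⌋ = 15 → P.
Square: lon ⌊2.7715/2⌋ = 1; lat ⌊3.4028/1⌋ = 3.
Subsquare: lon ⌊0.7715/0.0833333⌋ = 9 → j; lat ⌊0.4028/0.0416667⌋ = 9 → j.

MP13jj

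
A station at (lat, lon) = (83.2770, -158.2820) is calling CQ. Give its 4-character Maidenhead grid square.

BR03

Add 180° to longitude and 90° to latitude: 21.72, 173.28.
Field: 21.72/20 → 1 → B, 173.28/10 → 17 → R; chars BR.
Square: 1.72/2 → 0, 3.28/1 → 3; chars 03.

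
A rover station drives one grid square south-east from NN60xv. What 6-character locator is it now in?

Longitude subsquare x = 23; +1 → 24, wraps to 0 = a, carry into square.
Longitude square 6; +1 → 7.
Latitude subsquare v = 21; −1 → 20 = u.

NN70au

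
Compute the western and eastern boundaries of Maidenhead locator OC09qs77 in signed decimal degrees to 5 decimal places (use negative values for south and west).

101.39167, 101.40000

Field O=14, C=2: +14·20° lon, +2·10° lat → SW at lon 100°, lat -70°.
Square 0, 9: +0·2° lon, +9·1° lat → SW at lon 100°, lat -61°.
Subsquare q=16, s=18: +16·0.0833333° lon, +18·0.0416667° lat → SW at lon 101.333°, lat -60.25°.
Extended square 7, 7: +7·0.00833333° lon, +7·0.00416667° lat → SW at lon 101.392°, lat -60.2208°.
Cell spans 0.00833333° lon × 0.00416667° lat.
west 101.39167, east 101.40000.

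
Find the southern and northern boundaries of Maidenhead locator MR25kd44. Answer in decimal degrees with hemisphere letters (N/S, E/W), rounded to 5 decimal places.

85.14167° N, 85.14583° N

Field M=12, R=17: +12·20° lon, +17·10° lat → SW at lon 60°, lat 80°.
Square 2, 5: +2·2° lon, +5·1° lat → SW at lon 64°, lat 85°.
Subsquare k=10, d=3: +10·0.0833333° lon, +3·0.0416667° lat → SW at lon 64.8333°, lat 85.125°.
Extended square 4, 4: +4·0.00833333° lon, +4·0.00416667° lat → SW at lon 64.8667°, lat 85.1417°.
Cell spans 0.00833333° lon × 0.00416667° lat.
south 85.14167° N, north 85.14583° N.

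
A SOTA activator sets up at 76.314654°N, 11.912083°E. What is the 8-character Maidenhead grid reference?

JQ56wh95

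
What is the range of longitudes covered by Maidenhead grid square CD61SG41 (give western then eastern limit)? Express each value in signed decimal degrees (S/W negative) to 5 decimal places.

-126.46667, -126.45833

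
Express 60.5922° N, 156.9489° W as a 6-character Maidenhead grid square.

Add 180° to longitude and 90° to latitude: 23.0511, 150.5922.
Field: lon ⌊23.0511/20⌋ = 1 → B; lat ⌊150.5922/10⌋ = 15 → P.
Square: lon ⌊3.0511/2⌋ = 1; lat ⌊0.5922/1⌋ = 0.
Subsquare: lon ⌊1.0511/0.0833333⌋ = 12 → m; lat ⌊0.5922/0.0416667⌋ = 14 → o.

BP10mo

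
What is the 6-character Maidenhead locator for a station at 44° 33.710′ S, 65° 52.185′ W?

Shift to the Maidenhead origin (180°W, 90°S): lon 114.1303, lat 45.4382.
Field: 114.1303/20 → 5 → F, 45.4382/10 → 4 → E; chars FE.
Square: 14.1303/2 → 7, 5.4382/1 → 5; chars 75.
Subsquare: 0.1303/0.0833333 → 1 → b, 0.4382/0.0416667 → 10 → k; chars bk.

FE75bk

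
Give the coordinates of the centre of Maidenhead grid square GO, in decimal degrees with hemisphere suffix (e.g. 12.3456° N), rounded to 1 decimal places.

55.0° N, 50.0° W

Field G=6, O=14: +6·20° lon, +14·10° lat → SW at lon -60°, lat 50°.
Cell spans 20° lon × 10° lat. Centre is SW corner plus half of each.
latitude 55.0° N, longitude 50.0° W.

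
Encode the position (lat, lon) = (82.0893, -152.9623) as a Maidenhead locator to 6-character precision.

Add 180° to longitude and 90° to latitude: 27.0377, 172.0893.
Field: 27.0377/20 → 1 → B, 172.0893/10 → 17 → R; chars BR.
Square: 7.0377/2 → 3, 2.0893/1 → 2; chars 32.
Subsquare: 1.0377/0.0833333 → 12 → m, 0.0893/0.0416667 → 2 → c; chars mc.

BR32mc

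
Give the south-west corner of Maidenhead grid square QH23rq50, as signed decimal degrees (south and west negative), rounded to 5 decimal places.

Field Q=16, H=7: +16·20° lon, +7·10° lat → SW at lon 140°, lat -20°.
Square 2, 3: +2·2° lon, +3·1° lat → SW at lon 144°, lat -17°.
Subsquare r=17, q=16: +17·0.0833333° lon, +16·0.0416667° lat → SW at lon 145.417°, lat -16.3333°.
Extended square 5, 0: +5·0.00833333° lon, +0·0.00416667° lat → SW at lon 145.458°, lat -16.3333°.
latitude -16.33333, longitude 145.45833.

-16.33333, 145.45833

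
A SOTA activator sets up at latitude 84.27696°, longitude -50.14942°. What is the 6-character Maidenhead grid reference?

GR44wg

Add 180° to longitude and 90° to latitude: 129.8506, 174.2770.
Field (20°×10°, letters A–R): lon ⌊129.8506/20⌋ = 6 → G; lat ⌊174.2770/10⌋ = 17 → R.
Square (2°×1°, digits 0–9): lon ⌊9.8506/2⌋ = 4; lat ⌊4.2770/1⌋ = 4.
Subsquare (5′×2.5′, letters a–x): lon ⌊1.8506/0.0833333⌋ = 22 → w; lat ⌊0.2770/0.0416667⌋ = 6 → g.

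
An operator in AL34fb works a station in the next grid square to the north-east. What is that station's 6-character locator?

Longitude subsquare f = 5; +1 → 6 = g.
Latitude subsquare b = 1; +1 → 2 = c.

AL34gc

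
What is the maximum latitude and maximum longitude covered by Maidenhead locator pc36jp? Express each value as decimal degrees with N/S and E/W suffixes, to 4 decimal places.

Field P=15, C=2: +15·20° lon, +2·10° lat → SW at lon 120°, lat -70°.
Square 3, 6: +3·2° lon, +6·1° lat → SW at lon 126°, lat -64°.
Subsquare j=9, p=15: +9·0.0833333° lon, +15·0.0416667° lat → SW at lon 126.75°, lat -63.375°.
Cell spans 0.0833333° lon × 0.0416667° lat. NE corner is SW corner plus one full cell.
latitude 63.3333° S, longitude 126.8333° E.

63.3333° S, 126.8333° E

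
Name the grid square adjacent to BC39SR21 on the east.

Longitude extended square 2; +1 → 3.
The latitude characters are unchanged.

BC39sr31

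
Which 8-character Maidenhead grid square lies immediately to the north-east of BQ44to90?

BQ44uo01

Longitude extended square 9; +1 → 10, wraps to 0, carry into subsquare.
Longitude subsquare t = 19; +1 → 20 = u.
Latitude extended square 0; +1 → 1.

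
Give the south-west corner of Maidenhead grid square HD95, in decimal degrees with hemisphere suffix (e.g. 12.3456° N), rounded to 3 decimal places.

55.000° S, 22.000° W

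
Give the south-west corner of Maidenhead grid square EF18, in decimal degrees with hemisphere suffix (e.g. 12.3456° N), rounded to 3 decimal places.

32.000° S, 98.000° W

Field E=4, F=5: +4·20° lon, +5·10° lat → SW at lon -100°, lat -40°.
Square 1, 8: +1·2° lon, +8·1° lat → SW at lon -98°, lat -32°.
latitude 32.000° S, longitude 98.000° W.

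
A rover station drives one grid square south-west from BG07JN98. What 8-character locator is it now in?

BG07jn87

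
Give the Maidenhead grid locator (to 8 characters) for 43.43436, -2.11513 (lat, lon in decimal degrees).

IN83wk64

Add 180° to longitude and 90° to latitude: 177.88487, 133.43436.
Field: 177.88487/20 → 8 → I, 133.43436/10 → 13 → N; chars IN.
Square: 17.88487/2 → 8, 3.43436/1 → 3; chars 83.
Subsquare: 1.88487/0.0833333 → 22 → w, 0.43436/0.0416667 → 10 → k; chars wk.
Extended square: 0.05154/0.00833333 → 6, 0.01769/0.00416667 → 4; chars 64.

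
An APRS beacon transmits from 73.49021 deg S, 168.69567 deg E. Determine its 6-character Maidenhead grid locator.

RB46im

Add 180° to longitude and 90° to latitude: 348.6957, 16.5098.
Field: lon ⌊348.6957/20⌋ = 17 → R; lat ⌊16.5098/10⌋ = 1 → B.
Square: lon ⌊8.6957/2⌋ = 4; lat ⌊6.5098/1⌋ = 6.
Subsquare: lon ⌊0.6957/0.0833333⌋ = 8 → i; lat ⌊0.5098/0.0416667⌋ = 12 → m.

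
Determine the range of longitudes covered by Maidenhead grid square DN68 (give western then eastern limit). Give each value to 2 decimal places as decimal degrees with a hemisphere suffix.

108.00° W, 106.00° W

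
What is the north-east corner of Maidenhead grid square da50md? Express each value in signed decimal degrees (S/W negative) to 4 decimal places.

-89.8333, -108.9167

Field D=3, A=0: +3·20° lon, +0·10° lat → SW at lon -120°, lat -90°.
Square 5, 0: +5·2° lon, +0·1° lat → SW at lon -110°, lat -90°.
Subsquare m=12, d=3: +12·0.0833333° lon, +3·0.0416667° lat → SW at lon -109°, lat -89.875°.
Cell spans 0.0833333° lon × 0.0416667° lat. NE corner is SW corner plus one full cell.
latitude -89.8333, longitude -108.9167.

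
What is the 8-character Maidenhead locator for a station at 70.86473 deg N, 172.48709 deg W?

Add 180° to longitude and 90° to latitude: 7.51291, 160.86473.
Field: lon ⌊7.51291/20⌋ = 0 → A; lat ⌊160.86473/10⌋ = 16 → Q.
Square: lon ⌊7.51291/2⌋ = 3; lat ⌊0.86473/1⌋ = 0.
Subsquare: lon ⌊1.51291/0.0833333⌋ = 18 → s; lat ⌊0.86473/0.0416667⌋ = 20 → u.
Extended square: lon ⌊0.01291/0.00833333⌋ = 1; lat ⌊0.03140/0.00416667⌋ = 7.

AQ30su17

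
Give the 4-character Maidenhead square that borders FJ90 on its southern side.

Latitude square 0; −1 → -1, wraps to 9, carry into field.
Latitude field J = 9; −1 → 8 = I.
The longitude characters are unchanged.

FI99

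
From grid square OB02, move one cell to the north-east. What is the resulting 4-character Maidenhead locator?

OB13

Longitude square 0; +1 → 1.
Latitude square 2; +1 → 3.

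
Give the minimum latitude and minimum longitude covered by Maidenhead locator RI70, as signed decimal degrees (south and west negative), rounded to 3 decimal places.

-10.000, 174.000

Field R=17, I=8: +17·20° lon, +8·10° lat → SW at lon 160°, lat -10°.
Square 7, 0: +7·2° lon, +0·1° lat → SW at lon 174°, lat -10°.
latitude -10.000, longitude 174.000.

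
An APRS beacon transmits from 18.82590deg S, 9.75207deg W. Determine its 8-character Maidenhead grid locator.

Shift to the Maidenhead origin (180°W, 90°S): lon 170.24793, lat 71.17410.
Field: lon ⌊170.24793/20⌋ = 8 → I; lat ⌊71.17410/10⌋ = 7 → H.
Square: lon ⌊10.24793/2⌋ = 5; lat ⌊1.17410/1⌋ = 1.
Subsquare: lon ⌊0.24793/0.0833333⌋ = 2 → c; lat ⌊0.17410/0.0416667⌋ = 4 → e.
Extended square: lon ⌊0.08126/0.00833333⌋ = 9; lat ⌊0.00743/0.00416667⌋ = 1.

IH51ce91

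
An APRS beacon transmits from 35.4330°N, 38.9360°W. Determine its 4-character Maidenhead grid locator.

HM05

Offset from 180°W / 90°S: lon 141.06°, lat 125.43°.
Field: 141.06/20 → 7 → H, 125.43/10 → 12 → M; chars HM.
Square: 1.06/2 → 0, 5.43/1 → 5; chars 05.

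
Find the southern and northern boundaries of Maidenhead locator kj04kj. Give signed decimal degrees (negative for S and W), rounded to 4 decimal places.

Field K=10, J=9: +10·20° lon, +9·10° lat → SW at lon 20°, lat 0°.
Square 0, 4: +0·2° lon, +4·1° lat → SW at lon 20°, lat 4°.
Subsquare k=10, j=9: +10·0.0833333° lon, +9·0.0416667° lat → SW at lon 20.8333°, lat 4.375°.
Cell spans 0.0833333° lon × 0.0416667° lat.
south 4.3750, north 4.4167.

4.3750, 4.4167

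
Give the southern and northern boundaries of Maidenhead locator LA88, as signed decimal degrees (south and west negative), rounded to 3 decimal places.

-82.000, -81.000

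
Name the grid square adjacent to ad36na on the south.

Latitude subsquare a = 0; −1 → -1, wraps to 23 = x, carry into square.
Latitude square 6; −1 → 5.
The longitude characters are unchanged.

AD35nx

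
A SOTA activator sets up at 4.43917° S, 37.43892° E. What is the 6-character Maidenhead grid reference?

Add 180° to longitude and 90° to latitude: 217.4389, 85.5608.
Field (20°×10°, letters A–R): lon ⌊217.4389/20⌋ = 10 → K; lat ⌊85.5608/10⌋ = 8 → I.
Square (2°×1°, digits 0–9): lon ⌊17.4389/2⌋ = 8; lat ⌊5.5608/1⌋ = 5.
Subsquare (5′×2.5′, letters a–x): lon ⌊1.4389/0.0833333⌋ = 17 → r; lat ⌊0.5608/0.0416667⌋ = 13 → n.

KI85rn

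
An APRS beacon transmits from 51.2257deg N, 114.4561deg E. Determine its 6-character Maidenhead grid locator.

OO71ff

Offset from 180°W / 90°S: lon 294.4561°, lat 141.2257°.
Field: 294.4561/20 → 14 → O, 141.2257/10 → 14 → O; chars OO.
Square: 14.4561/2 → 7, 1.2257/1 → 1; chars 71.
Subsquare: 0.4561/0.0833333 → 5 → f, 0.2257/0.0416667 → 5 → f; chars ff.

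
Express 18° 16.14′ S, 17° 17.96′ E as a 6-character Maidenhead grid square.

Add 180° to longitude and 90° to latitude: 197.2993, 71.7310.
Field (20°×10°, letters A–R): lon ⌊197.2993/20⌋ = 9 → J; lat ⌊71.7310/10⌋ = 7 → H.
Square (2°×1°, digits 0–9): lon ⌊17.2993/2⌋ = 8; lat ⌊1.7310/1⌋ = 1.
Subsquare (5′×2.5′, letters a–x): lon ⌊1.2993/0.0833333⌋ = 15 → p; lat ⌊0.7310/0.0416667⌋ = 17 → r.

JH81pr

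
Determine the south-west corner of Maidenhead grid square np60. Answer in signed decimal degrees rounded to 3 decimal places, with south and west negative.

Field N=13, P=15: +13·20° lon, +15·10° lat → SW at lon 80°, lat 60°.
Square 6, 0: +6·2° lon, +0·1° lat → SW at lon 92°, lat 60°.
latitude 60.000, longitude 92.000.

60.000, 92.000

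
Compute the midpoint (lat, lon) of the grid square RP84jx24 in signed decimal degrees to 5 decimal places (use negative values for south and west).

64.97708, 176.77083

Field R=17, P=15: +17·20° lon, +15·10° lat → SW at lon 160°, lat 60°.
Square 8, 4: +8·2° lon, +4·1° lat → SW at lon 176°, lat 64°.
Subsquare j=9, x=23: +9·0.0833333° lon, +23·0.0416667° lat → SW at lon 176.75°, lat 64.9583°.
Extended square 2, 4: +2·0.00833333° lon, +4·0.00416667° lat → SW at lon 176.767°, lat 64.975°.
Cell spans 0.00833333° lon × 0.00416667° lat. Centre is SW corner plus half of each.
latitude 64.97708, longitude 176.77083.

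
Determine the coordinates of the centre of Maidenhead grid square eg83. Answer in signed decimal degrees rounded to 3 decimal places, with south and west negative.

Field E=4, G=6: +4·20° lon, +6·10° lat → SW at lon -100°, lat -30°.
Square 8, 3: +8·2° lon, +3·1° lat → SW at lon -84°, lat -27°.
Cell spans 2° lon × 1° lat. Centre is SW corner plus half of each.
latitude -26.500, longitude -83.000.

-26.500, -83.000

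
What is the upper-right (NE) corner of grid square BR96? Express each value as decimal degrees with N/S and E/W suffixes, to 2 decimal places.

Field B=1, R=17: +1·20° lon, +17·10° lat → SW at lon -160°, lat 80°.
Square 9, 6: +9·2° lon, +6·1° lat → SW at lon -142°, lat 86°.
Cell spans 2° lon × 1° lat. NE corner is SW corner plus one full cell.
latitude 87.00° N, longitude 140.00° W.

87.00° N, 140.00° W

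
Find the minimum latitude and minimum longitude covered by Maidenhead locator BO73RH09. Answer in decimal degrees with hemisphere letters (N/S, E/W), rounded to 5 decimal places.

53.32917° N, 144.58333° W

Field B=1, O=14: +1·20° lon, +14·10° lat → SW at lon -160°, lat 50°.
Square 7, 3: +7·2° lon, +3·1° lat → SW at lon -146°, lat 53°.
Subsquare r=17, h=7: +17·0.0833333° lon, +7·0.0416667° lat → SW at lon -144.583°, lat 53.2917°.
Extended square 0, 9: +0·0.00833333° lon, +9·0.00416667° lat → SW at lon -144.583°, lat 53.3292°.
latitude 53.32917° N, longitude 144.58333° W.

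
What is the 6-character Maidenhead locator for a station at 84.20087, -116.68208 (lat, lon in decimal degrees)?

DR14pe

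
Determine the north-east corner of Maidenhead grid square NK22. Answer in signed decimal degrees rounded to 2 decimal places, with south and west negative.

13.00, 86.00

Field N=13, K=10: +13·20° lon, +10·10° lat → SW at lon 80°, lat 10°.
Square 2, 2: +2·2° lon, +2·1° lat → SW at lon 84°, lat 12°.
Cell spans 2° lon × 1° lat. NE corner is SW corner plus one full cell.
latitude 13.00, longitude 86.00.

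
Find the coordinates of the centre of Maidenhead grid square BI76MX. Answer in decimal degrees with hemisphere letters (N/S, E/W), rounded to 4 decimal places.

3.0208° S, 144.9583° W

Field B=1, I=8: +1·20° lon, +8·10° lat → SW at lon -160°, lat -10°.
Square 7, 6: +7·2° lon, +6·1° lat → SW at lon -146°, lat -4°.
Subsquare m=12, x=23: +12·0.0833333° lon, +23·0.0416667° lat → SW at lon -145°, lat -3.04167°.
Cell spans 0.0833333° lon × 0.0416667° lat. Centre is SW corner plus half of each.
latitude 3.0208° S, longitude 144.9583° W.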